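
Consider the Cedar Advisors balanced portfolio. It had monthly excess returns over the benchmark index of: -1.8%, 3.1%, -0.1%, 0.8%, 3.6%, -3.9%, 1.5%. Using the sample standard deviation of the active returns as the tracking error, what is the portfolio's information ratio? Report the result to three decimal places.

Mean return r̄ = 3.20 / 7 = 0.4571%
Σ(r − r̄)² = 42.4571; sample σ = √(42.4571/6) = 2.6601%
IR = r̄ / tracking error = 0.4571 / 2.6601 = 0.1718

0.172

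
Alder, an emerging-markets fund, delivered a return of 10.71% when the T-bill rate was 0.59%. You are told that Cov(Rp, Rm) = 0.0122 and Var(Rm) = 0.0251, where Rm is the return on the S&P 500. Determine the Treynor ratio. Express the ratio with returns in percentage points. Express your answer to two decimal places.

β = Cov / Var = 0.0122 / 0.0251 = 0.4861
Treynor = (Rp − Rf) / β = (10.71% − 0.59%) / 0.4861 = 10.12 / 0.4861 = 20.8188

20.82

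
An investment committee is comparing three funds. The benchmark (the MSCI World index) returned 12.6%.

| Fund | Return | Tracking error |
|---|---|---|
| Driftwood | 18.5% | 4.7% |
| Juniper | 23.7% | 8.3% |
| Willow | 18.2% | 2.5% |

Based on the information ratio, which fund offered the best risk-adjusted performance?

Willow

Driftwood: IR = (18.5% − 12.6%) / 4.7% = 1.255
Juniper: IR = (23.7% − 12.6%) / 8.3% = 1.337
Willow: IR = (18.2% − 12.6%) / 2.5% = 2.240
Highest: Willow (2.240).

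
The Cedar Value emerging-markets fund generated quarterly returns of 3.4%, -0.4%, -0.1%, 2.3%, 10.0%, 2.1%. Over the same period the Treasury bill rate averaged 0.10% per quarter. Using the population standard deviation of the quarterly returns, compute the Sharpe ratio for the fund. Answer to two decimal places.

0.81

μ = (3.4 − 0.4 − 0.1 + 2.3 + 10 + 2.1) / 6 = 2.8833%
Σ(r − μ)² = (3.4 − 2.8833)² + (-0.4 − 2.8833)² + … = 71.5483
σ = √[71.5483 / 6] = 3.4532%
Sharpe = (μ − rf) / σ = (2.8833 − 0.1) / 3.4532 = 2.7833 / 3.4532 = 0.8060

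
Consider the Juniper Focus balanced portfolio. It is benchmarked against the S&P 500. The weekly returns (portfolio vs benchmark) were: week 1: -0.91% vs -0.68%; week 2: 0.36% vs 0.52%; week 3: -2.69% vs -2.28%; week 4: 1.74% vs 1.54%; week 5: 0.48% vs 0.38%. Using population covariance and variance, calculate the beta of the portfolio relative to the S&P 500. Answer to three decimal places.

r̄p = -0.2040%,  r̄m = -0.1040%
Cov = Σ(rp − r̄p)(rm − r̄m) / 5 = 1.9390
Var(rm) = Σ(rm − r̄m)² / 5 = 1.6786
β = Cov / Var = 1.9390 / 1.6786 = 1.1551

1.155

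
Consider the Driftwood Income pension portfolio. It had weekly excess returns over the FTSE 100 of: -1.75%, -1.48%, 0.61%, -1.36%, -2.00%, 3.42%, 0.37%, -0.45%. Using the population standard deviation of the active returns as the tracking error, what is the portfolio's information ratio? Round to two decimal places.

r̄ = (-1.75 − 1.48 + 0.61 − 1.36 − 2 + 3.42 + 0.37 − 0.45) / 8 = -0.3300%
Population σ = √[Σ(r − r̄)² / 8] = √[22.6392 / 8] = √2.8299 = 1.6822%
IR = r̄ / tracking error = -0.3300 / 1.6822 = -0.1962

-0.20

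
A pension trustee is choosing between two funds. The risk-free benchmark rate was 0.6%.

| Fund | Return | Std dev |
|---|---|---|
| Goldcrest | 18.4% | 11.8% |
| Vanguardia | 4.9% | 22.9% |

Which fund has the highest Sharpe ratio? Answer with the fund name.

Goldcrest: Sharpe ratio = (18.4% − 0.6%) / 11.8% = 1.508
Vanguardia: Sharpe ratio = (4.9% − 0.6%) / 22.9% = 0.188
Highest: Goldcrest (1.508).

Goldcrest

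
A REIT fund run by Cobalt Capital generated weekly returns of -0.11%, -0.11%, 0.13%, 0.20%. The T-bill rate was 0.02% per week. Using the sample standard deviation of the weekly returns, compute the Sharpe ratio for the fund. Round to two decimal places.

μ = (-0.11 − 0.11 + 0.13 + 0.2) / 4 = 0.110 / 4 = 0.0275%
Sample std dev = √[0.0781 / 3] = 0.1613%
Sharpe = (μ − rf) / σ = (0.0275 − 0.02) / 0.1613 = 0.0075 / 0.1613 = 0.0465

0.05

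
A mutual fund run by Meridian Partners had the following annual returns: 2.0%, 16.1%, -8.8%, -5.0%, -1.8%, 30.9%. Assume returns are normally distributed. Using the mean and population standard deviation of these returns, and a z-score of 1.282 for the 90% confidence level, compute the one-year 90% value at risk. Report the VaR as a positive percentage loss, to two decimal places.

12.09

r̄ = (2 + 16.1 − 8.8 − 5 − 1.8 + 30.9) / 6 = 33.40 / 6 = 5.5667%
Σ(r − r̄)² = (2 − 5.5667)² + (16.1 − 5.5667)² + (-8.8 − 5.5667)² + … = 1137.7733
population σ = √(1137.7733 / 6) = √189.6289 = 13.7706%
VaR = −(r̄ − z·σ) = −(5.5667 − 1.282 × 13.7706) = −(-12.0872) = 12.0872%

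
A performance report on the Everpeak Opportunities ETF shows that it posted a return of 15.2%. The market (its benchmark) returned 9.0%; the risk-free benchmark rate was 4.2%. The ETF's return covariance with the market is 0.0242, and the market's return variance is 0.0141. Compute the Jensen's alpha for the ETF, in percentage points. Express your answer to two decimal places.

β = Cov / Var = 0.0242 / 0.0141 = 1.7163
E[R] = Rf + β(Rm − Rf) = 4.2% + 1.7163 × (9.0% − 4.2%) = 12.4382%
α = Rp − E[R] = 15.2% − 12.4382% = 2.7618

2.76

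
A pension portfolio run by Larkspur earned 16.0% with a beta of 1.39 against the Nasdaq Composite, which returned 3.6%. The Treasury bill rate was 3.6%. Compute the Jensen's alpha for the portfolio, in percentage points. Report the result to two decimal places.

CAPM expected return = Rf + β(Rm − Rf) = 3.6% + 1.39 × (3.6% − 3.6%) = 3.6 + 1.39 × 0.00 = 3.6000%
Jensen's α = Rp − E[R] = 16.0% − 3.6000% = 12.4000

12.40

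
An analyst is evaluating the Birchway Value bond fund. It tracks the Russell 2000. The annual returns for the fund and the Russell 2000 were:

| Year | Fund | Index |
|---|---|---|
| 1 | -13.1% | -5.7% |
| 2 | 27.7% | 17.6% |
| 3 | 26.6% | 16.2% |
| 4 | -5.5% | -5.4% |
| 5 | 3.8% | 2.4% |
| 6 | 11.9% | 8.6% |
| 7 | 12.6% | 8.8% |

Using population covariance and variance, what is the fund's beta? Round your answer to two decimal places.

1.61

r̄p = 9.1429%,  r̄m = 6.0714%
Cov = Σ(rp − r̄p)(rm − r̄m) / 7 = 122.3684
Var(rm) = Σ(rm − r̄m)² / 7 = 76.1392
β = Cov / Var = 122.3684 / 76.1392 = 1.6072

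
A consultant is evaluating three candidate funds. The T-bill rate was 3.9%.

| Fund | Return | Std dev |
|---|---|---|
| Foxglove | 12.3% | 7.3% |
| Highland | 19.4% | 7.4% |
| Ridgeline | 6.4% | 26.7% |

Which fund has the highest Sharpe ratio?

Foxglove: Sharpe ratio = (12.3% − 3.9%) / 7.3% = 1.151
Highland: Sharpe ratio = (19.4% − 3.9%) / 7.4% = 2.095
Ridgeline: Sharpe ratio = (6.4% − 3.9%) / 26.7% = 0.094
Highest: Highland (2.095).

Highland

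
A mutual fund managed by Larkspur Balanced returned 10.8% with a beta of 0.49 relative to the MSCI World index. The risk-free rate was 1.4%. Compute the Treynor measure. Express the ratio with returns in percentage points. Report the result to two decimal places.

Treynor = (Rp − Rf) / β = (10.8% − 1.4%) / 0.49 = 9.40 / 0.49 = 19.1837

19.18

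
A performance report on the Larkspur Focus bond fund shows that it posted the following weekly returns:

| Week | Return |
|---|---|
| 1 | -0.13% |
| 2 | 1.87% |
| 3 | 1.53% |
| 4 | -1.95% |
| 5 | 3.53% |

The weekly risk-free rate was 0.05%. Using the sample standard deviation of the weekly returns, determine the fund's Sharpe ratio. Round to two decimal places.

Mean return μ = 4.850 / 5 = 0.9700%
Σ(r − μ)² = (-0.13 − 0.9700)² + (1.87 − 0.9700)² + … = 17.4136
σ = √[17.4136 / 4] = 2.0865%
Sharpe = (μ − rf) / σ = (0.9700 − 0.05) / 2.0865 = 0.9200 / 2.0865 = 0.4409

0.44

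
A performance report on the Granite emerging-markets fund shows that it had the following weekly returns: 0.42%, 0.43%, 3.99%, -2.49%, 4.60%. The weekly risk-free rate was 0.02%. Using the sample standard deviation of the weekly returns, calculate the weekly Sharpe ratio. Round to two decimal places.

0.47

r̄ = (0.42 + 0.43 + 3.99 − 2.49 + 4.6) / 5 = 6.950 / 5 = 1.3900%
Sample std dev = √[33.9810 / 4] = 2.9147%
Sharpe = (r̄ − rf) / σ = (1.3900 − 0.02) / 2.9147 = 1.3700 / 2.9147 = 0.4700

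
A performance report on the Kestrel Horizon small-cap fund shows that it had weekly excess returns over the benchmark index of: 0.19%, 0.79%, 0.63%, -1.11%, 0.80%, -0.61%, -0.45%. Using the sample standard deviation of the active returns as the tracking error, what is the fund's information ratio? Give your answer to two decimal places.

r̄ = (0.19 + 0.79 + 0.63 − 1.11 + 0.8 − 0.61 − 0.45) / 7 = 0.0343%
Sample σ = √[Σ(r − r̄)² / 6] = √[3.4956 / 6] = √0.5826 = 0.7633%
IR = r̄ / tracking error = 0.0343 / 0.7633 = 0.0449

0.04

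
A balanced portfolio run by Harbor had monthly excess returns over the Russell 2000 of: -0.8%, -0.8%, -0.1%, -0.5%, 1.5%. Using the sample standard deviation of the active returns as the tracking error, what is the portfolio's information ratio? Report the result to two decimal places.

μ = (-0.8 − 0.8 − 0.1 − 0.5 + 1.5) / 5 = -0.1400%
Σ(r − μ)² = 3.6920; sample σ = √(3.6920/4) = 0.9607%
IR = μ / tracking error = -0.1400 / 0.9607 = -0.1457

-0.15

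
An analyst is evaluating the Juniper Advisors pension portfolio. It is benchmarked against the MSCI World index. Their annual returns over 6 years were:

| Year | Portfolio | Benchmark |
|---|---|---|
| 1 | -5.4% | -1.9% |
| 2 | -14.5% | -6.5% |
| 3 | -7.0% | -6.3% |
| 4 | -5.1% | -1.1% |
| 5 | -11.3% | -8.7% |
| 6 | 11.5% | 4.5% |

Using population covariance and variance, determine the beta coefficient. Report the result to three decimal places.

r̄p = -5.3000%,  r̄m = -3.3333%
Cov = Σ(rp − r̄p)(rm − r̄m) / 6 = 33.0467
Var(rm) = Σ(rm − r̄m)² / 6 = 19.3389
β = Cov / Var = 33.0467 / 19.3389 = 1.7088

1.709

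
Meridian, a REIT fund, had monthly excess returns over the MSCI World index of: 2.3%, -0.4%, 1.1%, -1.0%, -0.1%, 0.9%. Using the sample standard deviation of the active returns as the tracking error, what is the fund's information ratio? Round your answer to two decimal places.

μ = (2.3 − 0.4 + 1.1 − 1 − 0.1 + 0.9) / 6 = 2.80 / 6 = 0.4667%
Sample σ = √[Σ(r − μ)² / 5] = √[7.1733 / 5] = √1.4347 = 1.1978%
IR = μ / tracking error = 0.4667 / 1.1978 = 0.3896

0.39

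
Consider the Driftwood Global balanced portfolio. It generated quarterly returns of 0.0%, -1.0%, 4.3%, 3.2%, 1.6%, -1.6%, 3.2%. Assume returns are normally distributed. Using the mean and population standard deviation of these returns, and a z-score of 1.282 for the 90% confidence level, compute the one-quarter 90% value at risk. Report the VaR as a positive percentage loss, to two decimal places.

Mean return μ = 9.70 / 7 = 1.3857%
Population std dev = √[31.6486 / 7] = 2.1263%
VaR = −(μ − z·σ) = −(1.3857 − 1.282 × 2.1263) = −(-1.3402) = 1.3402%

1.34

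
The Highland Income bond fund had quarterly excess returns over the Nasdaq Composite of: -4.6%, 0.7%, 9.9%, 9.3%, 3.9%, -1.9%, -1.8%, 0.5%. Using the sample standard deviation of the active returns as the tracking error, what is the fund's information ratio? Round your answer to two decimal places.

0.38

Mean return μ = 16.00 / 8 = 2.0000%
Sample σ = √[Σ(r − μ)² / 7] = √[196.4600 / 7] = √28.0657 = 5.2977%
IR = μ / tracking error = 2.0000 / 5.2977 = 0.3775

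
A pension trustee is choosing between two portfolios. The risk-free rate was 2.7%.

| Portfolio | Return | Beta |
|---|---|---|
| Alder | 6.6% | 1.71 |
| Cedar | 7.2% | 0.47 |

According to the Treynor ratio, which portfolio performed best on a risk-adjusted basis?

Cedar

Alder: Treynor = (6.6% − 2.7%) / 1.71 = 2.281
Cedar: Treynor = (7.2% − 2.7%) / 0.47 = 9.574
Highest: Cedar (9.574).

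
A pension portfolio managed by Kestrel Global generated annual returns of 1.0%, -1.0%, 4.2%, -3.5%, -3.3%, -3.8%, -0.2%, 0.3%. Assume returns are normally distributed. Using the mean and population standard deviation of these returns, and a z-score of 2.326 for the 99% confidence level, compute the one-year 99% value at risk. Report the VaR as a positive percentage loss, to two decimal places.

6.74

Mean return r̄ = -6.30 / 8 = -0.7875%
Population std dev = √[52.3888 / 8] = 2.5590%
VaR = −(r̄ − z·σ) = −(-0.7875 − 2.326 × 2.5590) = −(-6.7397) = 6.7397%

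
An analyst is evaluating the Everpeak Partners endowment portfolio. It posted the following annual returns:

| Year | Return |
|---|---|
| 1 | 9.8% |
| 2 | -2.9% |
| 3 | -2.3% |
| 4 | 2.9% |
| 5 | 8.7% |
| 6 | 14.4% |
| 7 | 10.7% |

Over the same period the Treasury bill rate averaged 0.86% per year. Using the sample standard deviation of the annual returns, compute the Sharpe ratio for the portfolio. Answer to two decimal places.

0.75

Mean return r̄ = 41.30 / 7 = 5.9000%
Sample std dev = √[272.0200 / 6] = 6.7333%
Sharpe = (r̄ − rf) / σ = (5.9000 − 0.86) / 6.7333 = 5.0400 / 6.7333 = 0.7485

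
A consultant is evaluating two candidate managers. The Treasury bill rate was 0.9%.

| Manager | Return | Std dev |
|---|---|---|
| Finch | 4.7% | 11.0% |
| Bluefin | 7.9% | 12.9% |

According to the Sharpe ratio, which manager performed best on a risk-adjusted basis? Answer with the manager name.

Finch: Sharpe ratio = (4.7% − 0.9%) / 11.0% = 0.345
Bluefin: Sharpe ratio = (7.9% − 0.9%) / 12.9% = 0.543
Highest: Bluefin (0.543).

Bluefin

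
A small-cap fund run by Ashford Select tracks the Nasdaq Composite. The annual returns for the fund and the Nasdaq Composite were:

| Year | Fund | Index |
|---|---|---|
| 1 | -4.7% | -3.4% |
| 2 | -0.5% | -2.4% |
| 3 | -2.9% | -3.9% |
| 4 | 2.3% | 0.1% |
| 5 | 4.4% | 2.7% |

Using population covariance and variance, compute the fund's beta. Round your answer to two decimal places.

r̄p = -0.2800%,  r̄m = -1.3800%
Cov = Σ(rp − r̄p)(rm − r̄m) / 5 = 7.7336
Var(rm) = Σ(rm − r̄m)² / 5 = 6.0616
β = Cov / Var = 7.7336 / 6.0616 = 1.2758

1.28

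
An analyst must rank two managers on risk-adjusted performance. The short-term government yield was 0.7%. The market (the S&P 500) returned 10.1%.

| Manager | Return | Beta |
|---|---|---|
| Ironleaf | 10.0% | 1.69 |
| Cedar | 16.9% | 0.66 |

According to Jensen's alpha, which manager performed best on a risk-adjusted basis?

Cedar

Ironleaf: α = 10.0% − [0.7% + 1.69 × (10.1% − 0.7%)] = -6.586
Cedar: α = 16.9% − [0.7% + 0.66 × (10.1% − 0.7%)] = 9.996
Highest: Cedar (9.996).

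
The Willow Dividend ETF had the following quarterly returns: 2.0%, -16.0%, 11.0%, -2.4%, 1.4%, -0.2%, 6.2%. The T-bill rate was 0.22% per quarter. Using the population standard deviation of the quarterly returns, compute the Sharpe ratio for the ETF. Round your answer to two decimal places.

0.01

r̄ = (2 − 16 + 11 − 2.4 + 1.4 − 0.2 + 6.2) / 7 = 0.2857%
Population std dev = √[426.6286 / 7] = 7.8069%
Sharpe = (r̄ − rf) / σ = (0.2857 − 0.22) / 7.8069 = 0.0657 / 7.8069 = 0.0084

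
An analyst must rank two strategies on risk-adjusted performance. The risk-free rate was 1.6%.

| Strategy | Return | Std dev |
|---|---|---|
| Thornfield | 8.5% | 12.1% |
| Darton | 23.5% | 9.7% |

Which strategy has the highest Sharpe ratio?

Thornfield: Sharpe ratio = (8.5% − 1.6%) / 12.1% = 0.570
Darton: Sharpe ratio = (23.5% − 1.6%) / 9.7% = 2.258
Highest: Darton (2.258).

Darton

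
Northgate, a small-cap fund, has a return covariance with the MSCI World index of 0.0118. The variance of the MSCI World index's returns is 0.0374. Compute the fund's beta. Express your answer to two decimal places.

β = Cov(Rp, Rm) / Var(Rm) = 0.0118 / 0.0374 = 0.3155

0.32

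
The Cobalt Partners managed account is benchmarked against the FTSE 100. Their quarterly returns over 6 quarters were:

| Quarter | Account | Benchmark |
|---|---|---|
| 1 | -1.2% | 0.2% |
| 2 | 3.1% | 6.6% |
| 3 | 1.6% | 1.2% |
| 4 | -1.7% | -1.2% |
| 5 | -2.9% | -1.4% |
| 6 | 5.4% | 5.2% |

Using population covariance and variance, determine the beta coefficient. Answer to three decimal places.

0.859

r̄p = 0.7167%,  r̄m = 1.7667%
Cov = Σ(rp − r̄p)(rm − r̄m) / 6 = 8.1206
Var(rm) = Σ(rm − r̄m)² / 6 = 9.4589
β = Cov / Var = 8.1206 / 9.4589 = 0.8585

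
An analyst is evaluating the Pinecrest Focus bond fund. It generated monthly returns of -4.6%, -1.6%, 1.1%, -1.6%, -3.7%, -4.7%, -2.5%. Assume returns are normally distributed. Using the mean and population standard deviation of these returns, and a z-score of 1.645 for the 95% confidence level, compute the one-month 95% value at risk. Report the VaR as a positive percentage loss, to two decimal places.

Mean return r̄ = -17.60 / 7 = -2.5143%
Population σ = √[Σ(r − r̄)² / 7] = √[25.2686 / 7] = √3.6098 = 1.8999%
VaR = −(r̄ − z·σ) = −(-2.5143 − 1.645 × 1.8999) = −(-5.6396) = 5.6396%

5.64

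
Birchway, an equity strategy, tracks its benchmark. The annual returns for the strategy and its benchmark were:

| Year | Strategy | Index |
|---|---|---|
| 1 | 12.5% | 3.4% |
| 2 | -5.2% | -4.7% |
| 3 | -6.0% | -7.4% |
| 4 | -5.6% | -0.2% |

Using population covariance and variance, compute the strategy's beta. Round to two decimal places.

1.50

r̄p = -1.0750%,  r̄m = -2.2250%
Cov = Σ(rp − r̄p)(rm − r̄m) / 4 = 25.7231
Var(rm) = Σ(rm − r̄m)² / 4 = 17.1619
β = Cov / Var = 25.7231 / 17.1619 = 1.4988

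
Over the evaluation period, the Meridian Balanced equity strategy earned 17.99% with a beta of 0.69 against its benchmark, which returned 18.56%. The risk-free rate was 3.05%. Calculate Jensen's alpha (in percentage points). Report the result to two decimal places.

CAPM expected return = Rf + β(Rm − Rf) = 3.05% + 0.69 × (18.56% − 3.05%) = 3.05 + 0.69 × 15.51 = 13.7519%
Jensen's α = Rp − E[R] = 17.99% − 13.7519% = 4.2381

4.24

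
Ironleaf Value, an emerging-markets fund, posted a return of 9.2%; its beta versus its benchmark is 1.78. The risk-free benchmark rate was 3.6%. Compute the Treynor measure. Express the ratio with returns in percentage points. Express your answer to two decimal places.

3.15

Treynor = (Rp − Rf) / β = (9.2% − 3.6%) / 1.78 = 5.60 / 1.78 = 3.1461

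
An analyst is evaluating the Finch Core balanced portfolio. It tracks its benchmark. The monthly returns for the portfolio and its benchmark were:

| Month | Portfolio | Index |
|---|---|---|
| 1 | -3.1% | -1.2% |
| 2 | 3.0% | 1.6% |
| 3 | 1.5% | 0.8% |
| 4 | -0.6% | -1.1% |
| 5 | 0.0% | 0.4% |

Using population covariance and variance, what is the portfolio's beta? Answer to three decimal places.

r̄p = 0.1600%,  r̄m = 0.1000%
Cov = Σ(rp − r̄p)(rm − r̄m) / 5 = 2.0600
Var(rm) = Σ(rm − r̄m)² / 5 = 1.1920
β = Cov / Var = 2.0600 / 1.1920 = 1.7282

1.728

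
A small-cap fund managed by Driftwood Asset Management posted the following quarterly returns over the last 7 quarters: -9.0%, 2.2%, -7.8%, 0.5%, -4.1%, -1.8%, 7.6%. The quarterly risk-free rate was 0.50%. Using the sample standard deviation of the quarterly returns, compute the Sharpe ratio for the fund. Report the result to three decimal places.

-0.391

Mean return r̄ = -12.40 / 7 = -1.7714%
Σ(r − r̄)² = 202.7743; sample σ = √(202.7743/6) = 5.8134%
Sharpe = (r̄ − rf) / σ = (-1.7714 − 0.5) / 5.8134 = -2.2714 / 5.8134 = -0.3907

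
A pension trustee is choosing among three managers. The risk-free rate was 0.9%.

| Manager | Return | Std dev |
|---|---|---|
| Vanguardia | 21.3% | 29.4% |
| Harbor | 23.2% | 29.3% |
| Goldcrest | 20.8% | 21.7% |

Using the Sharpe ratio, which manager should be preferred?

Goldcrest

Vanguardia: Sharpe ratio = (21.3% − 0.9%) / 29.4% = 0.694
Harbor: Sharpe ratio = (23.2% − 0.9%) / 29.3% = 0.761
Goldcrest: Sharpe ratio = (20.8% − 0.9%) / 21.7% = 0.917
Highest: Goldcrest (0.917).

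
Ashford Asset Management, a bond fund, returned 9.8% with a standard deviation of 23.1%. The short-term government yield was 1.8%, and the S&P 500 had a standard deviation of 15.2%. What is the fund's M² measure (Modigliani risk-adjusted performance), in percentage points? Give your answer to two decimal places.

Sharpe = (Rp − Rf) / σp = (9.8% − 1.8%) / 23.1% = 0.3463
M² = Rf + Sharpe × σm = 1.8% + 0.3463 × 15.2% = 7.0638%

7.06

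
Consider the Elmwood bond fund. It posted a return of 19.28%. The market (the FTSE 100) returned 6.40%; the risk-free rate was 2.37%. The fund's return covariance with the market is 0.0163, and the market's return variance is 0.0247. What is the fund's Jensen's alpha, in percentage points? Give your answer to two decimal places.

β = Cov / Var = 0.0163 / 0.0247 = 0.6599
E[R] = Rf + β(Rm − Rf) = 2.37% + 0.6599 × (6.40% − 2.37%) = 5.0294%
α = Rp − E[R] = 19.28% − 5.0294% = 14.2506

14.25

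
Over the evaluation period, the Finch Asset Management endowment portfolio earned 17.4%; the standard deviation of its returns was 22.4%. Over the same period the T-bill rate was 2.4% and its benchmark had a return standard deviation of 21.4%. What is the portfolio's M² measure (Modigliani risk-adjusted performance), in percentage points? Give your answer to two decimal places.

16.73

Sharpe = (Rp − Rf) / σp = (17.4% − 2.4%) / 22.4% = 0.6696
M² = Rf + Sharpe × σm = 2.4% + 0.6696 × 21.4% = 16.7294%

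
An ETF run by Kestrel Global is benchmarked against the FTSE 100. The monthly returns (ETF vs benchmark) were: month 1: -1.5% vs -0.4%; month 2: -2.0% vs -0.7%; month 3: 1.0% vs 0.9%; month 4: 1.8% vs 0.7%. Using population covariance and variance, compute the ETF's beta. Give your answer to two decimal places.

r̄p = -0.1750%,  r̄m = 0.1250%
Cov = Σ(rp − r̄p)(rm − r̄m) / 4 = 1.0619
Var(rm) = Σ(rm − r̄m)² / 4 = 0.4719
β = Cov / Var = 1.0619 / 0.4719 = 2.2503

2.25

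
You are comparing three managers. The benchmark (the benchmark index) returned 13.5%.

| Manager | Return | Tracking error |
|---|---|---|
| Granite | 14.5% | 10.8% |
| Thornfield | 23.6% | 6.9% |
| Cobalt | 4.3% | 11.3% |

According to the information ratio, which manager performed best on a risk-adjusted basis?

Thornfield

Granite: IR = (14.5% − 13.5%) / 10.8% = 0.093
Thornfield: IR = (23.6% − 13.5%) / 6.9% = 1.464
Cobalt: IR = (4.3% − 13.5%) / 11.3% = -0.814
Highest: Thornfield (1.464).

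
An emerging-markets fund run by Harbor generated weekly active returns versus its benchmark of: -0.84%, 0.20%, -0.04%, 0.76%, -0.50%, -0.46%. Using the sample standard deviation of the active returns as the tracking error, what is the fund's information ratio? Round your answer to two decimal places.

Mean return r̄ = -0.880 / 6 = -0.1467%
Σ(r − r̄)² = 1.6573; sample σ = √(1.6573/5) = 0.5757%
IR = r̄ / tracking error = -0.1467 / 0.5757 = -0.2548

-0.25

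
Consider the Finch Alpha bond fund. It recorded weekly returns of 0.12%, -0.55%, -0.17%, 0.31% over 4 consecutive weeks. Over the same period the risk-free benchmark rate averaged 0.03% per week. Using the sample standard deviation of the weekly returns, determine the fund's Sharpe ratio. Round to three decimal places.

r̄ = (0.12 − 0.55 − 0.17 + 0.31) / 4 = -0.290 / 4 = -0.0725%
Σ(r − r̄)² = (0.12 − (-0.0725))² + (-0.55 − (-0.0725))² + … = 0.4209
σ = √[0.4209 / 3] = 0.3746%
Sharpe = (r̄ − rf) / σ = (-0.0725 − 0.03) / 0.3746 = -0.1025 / 0.3746 = -0.2736

-0.274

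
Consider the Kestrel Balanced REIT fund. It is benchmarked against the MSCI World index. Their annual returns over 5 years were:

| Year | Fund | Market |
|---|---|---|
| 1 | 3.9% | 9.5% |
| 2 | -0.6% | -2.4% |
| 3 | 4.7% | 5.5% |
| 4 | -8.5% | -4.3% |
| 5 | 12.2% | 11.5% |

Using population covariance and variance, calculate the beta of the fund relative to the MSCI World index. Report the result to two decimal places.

r̄p = 2.3400%,  r̄m = 3.9600%
Cov = Σ(rp − r̄p)(rm − r̄m) / 5 = 38.9716
Var(rm) = Σ(rm − r̄m)² / 5 = 39.7184
β = Cov / Var = 38.9716 / 39.7184 = 0.9812

0.98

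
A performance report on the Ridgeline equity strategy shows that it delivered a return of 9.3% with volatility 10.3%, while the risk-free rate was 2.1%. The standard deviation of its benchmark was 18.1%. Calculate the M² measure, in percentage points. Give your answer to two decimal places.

14.75

Sharpe = (Rp − Rf) / σp = (9.3% − 2.1%) / 10.3% = 0.6990
M² = Rf + Sharpe × σm = 2.1% + 0.6990 × 18.1% = 14.7519%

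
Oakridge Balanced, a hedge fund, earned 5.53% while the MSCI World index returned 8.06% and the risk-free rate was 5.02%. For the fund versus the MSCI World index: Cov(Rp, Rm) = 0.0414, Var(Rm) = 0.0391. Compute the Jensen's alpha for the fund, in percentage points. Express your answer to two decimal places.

-2.71

β = Cov / Var = 0.0414 / 0.0391 = 1.0588
E[R] = Rf + β(Rm − Rf) = 5.02% + 1.0588 × (8.06% − 5.02%) = 8.2388%
α = Rp − E[R] = 5.53% − 8.2388% = -2.7088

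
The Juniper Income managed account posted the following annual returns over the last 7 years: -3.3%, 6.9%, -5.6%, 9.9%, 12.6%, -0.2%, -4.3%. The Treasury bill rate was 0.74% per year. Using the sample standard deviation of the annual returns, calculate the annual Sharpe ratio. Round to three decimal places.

0.209

μ = (-3.3 + 6.9 − 5.6 + 9.9 + 12.6 − 0.2 − 4.3) / 7 = 2.2857%
Σ(r − μ)² = (-3.3 − 2.2857)² + (6.9 − 2.2857)² + … = 328.5886
σ = √[328.5886 / 6] = 7.4003%
Sharpe = (μ − rf) / σ = (2.2857 − 0.74) / 7.4003 = 1.5457 / 7.4003 = 0.2089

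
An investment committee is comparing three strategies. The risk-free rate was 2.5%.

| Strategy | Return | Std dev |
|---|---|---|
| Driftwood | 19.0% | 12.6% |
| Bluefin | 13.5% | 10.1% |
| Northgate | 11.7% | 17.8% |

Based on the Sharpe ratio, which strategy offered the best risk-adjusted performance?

Driftwood: Sharpe ratio = (19.0% − 2.5%) / 12.6% = 1.310
Bluefin: Sharpe ratio = (13.5% − 2.5%) / 10.1% = 1.089
Northgate: Sharpe ratio = (11.7% − 2.5%) / 17.8% = 0.517
Highest: Driftwood (1.310).

Driftwood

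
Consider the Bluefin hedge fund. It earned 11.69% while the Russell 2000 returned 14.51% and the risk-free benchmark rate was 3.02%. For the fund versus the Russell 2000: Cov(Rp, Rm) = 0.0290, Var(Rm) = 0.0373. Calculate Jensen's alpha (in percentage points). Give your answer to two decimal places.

-0.26

β = Cov / Var = 0.0290 / 0.0373 = 0.7775
E[R] = Rf + β(Rm − Rf) = 3.02% + 0.7775 × (14.51% − 3.02%) = 11.9535%
α = Rp − E[R] = 11.69% − 11.9535% = -0.2635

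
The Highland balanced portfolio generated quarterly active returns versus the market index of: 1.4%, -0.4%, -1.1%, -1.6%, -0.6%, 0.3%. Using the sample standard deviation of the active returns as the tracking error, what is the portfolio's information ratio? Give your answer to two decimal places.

-0.31

r̄ = (1.4 − 0.4 − 1.1 − 1.6 − 0.6 + 0.3) / 6 = -0.3333%
Sample σ = √[Σ(r − r̄)² / 5] = √[5.6733 / 5] = √1.1347 = 1.0652%
IR = r̄ / tracking error = -0.3333 / 1.0652 = -0.3129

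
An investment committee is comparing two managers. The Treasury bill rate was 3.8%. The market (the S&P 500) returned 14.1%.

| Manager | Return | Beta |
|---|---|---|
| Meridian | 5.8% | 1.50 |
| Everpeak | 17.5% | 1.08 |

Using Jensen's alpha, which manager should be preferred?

Meridian: α = 5.8% − [3.8% + 1.50 × (14.1% − 3.8%)] = -13.450
Everpeak: α = 17.5% − [3.8% + 1.08 × (14.1% − 3.8%)] = 2.576
Highest: Everpeak (2.576).

Everpeak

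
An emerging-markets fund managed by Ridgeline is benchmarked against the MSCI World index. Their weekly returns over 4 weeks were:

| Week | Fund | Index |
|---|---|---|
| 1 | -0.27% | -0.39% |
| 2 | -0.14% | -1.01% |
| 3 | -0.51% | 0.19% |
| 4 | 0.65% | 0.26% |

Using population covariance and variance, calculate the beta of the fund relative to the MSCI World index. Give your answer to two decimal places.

r̄p = -0.0675%,  r̄m = -0.2375%
Cov = Σ(rp − r̄p)(rm − r̄m) / 4 = 0.0637
Var(rm) = Σ(rm − r̄m)² / 4 = 0.2626
β = Cov / Var = 0.0637 / 0.2626 = 0.2426

0.24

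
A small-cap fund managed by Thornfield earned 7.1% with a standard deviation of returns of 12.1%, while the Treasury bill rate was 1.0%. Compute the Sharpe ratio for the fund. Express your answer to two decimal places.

Sharpe = (Rp − Rf) / σp = (7.1% − 1.0%) / 12.1% = 6.10% / 12.1% = 0.5041

0.50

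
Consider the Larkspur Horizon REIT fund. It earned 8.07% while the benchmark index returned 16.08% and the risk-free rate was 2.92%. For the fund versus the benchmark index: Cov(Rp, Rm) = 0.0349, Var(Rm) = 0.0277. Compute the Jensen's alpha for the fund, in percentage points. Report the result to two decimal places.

β = Cov / Var = 0.0349 / 0.0277 = 1.2599
E[R] = Rf + β(Rm − Rf) = 2.92% + 1.2599 × (16.08% − 2.92%) = 19.5003%
α = Rp − E[R] = 8.07% − 19.5003% = -11.4303

-11.43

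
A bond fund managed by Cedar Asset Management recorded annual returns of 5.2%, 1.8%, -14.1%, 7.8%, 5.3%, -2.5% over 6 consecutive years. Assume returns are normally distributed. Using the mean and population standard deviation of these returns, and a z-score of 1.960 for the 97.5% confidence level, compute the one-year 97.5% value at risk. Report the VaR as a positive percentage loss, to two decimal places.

r̄ = (5.2 + 1.8 − 14.1 + 7.8 + 5.3 − 2.5) / 6 = 3.50 / 6 = 0.5833%
Σ(r − r̄)² = (5.2 − 0.5833)² + (1.8 − 0.5833)² + … = 322.2283
σ = √[322.2283 / 6] = 7.3284%
VaR = −(r̄ − z·σ) = −(0.5833 − 1.960 × 7.3284) = −(-13.7804) = 13.7804%

13.78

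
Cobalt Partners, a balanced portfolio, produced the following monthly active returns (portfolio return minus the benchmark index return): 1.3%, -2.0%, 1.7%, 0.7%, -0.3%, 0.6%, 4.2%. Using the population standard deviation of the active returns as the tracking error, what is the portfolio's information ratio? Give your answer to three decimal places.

0.503

r̄ = (1.3 − 2 + 1.7 + 0.7 − 0.3 + 0.6 + 4.2) / 7 = 6.20 / 7 = 0.8857%
Σ(r − r̄)² = (1.3 − 0.8857)² + (-2 − 0.8857)² + (1.7 − 0.8857)² + … = 21.6686
σ = √[21.6686 / 7] = 1.7594%
IR = r̄ / tracking error = 0.8857 / 1.7594 = 0.5034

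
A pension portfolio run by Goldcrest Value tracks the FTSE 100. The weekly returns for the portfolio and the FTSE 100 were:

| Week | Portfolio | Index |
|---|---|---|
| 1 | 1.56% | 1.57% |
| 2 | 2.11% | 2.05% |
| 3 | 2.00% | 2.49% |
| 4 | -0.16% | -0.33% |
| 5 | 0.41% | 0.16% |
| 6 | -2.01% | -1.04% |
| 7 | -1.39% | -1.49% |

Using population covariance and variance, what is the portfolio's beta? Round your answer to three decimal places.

r̄p = 0.3600%,  r̄m = 0.4871%
Cov = Σ(rp − r̄p)(rm − r̄m) / 7 = 2.1153
Var(rm) = Σ(rm − r̄m)² / 7 = 2.0918
β = Cov / Var = 2.1153 / 2.0918 = 1.0112

1.011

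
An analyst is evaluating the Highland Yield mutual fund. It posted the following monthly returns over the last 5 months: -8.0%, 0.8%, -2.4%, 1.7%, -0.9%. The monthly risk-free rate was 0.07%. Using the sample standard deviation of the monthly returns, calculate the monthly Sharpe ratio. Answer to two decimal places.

Mean return r̄ = -8.80 / 5 = -1.7600%
Σ(r − r̄)² = (-8 − (-1.7600))² + (0.8 − (-1.7600))² + (-2.4 − (-1.7600))² + … = 58.6120
sample σ = √(58.6120 / 4) = √14.6530 = 3.8279%
Sharpe = (r̄ − rf) / σ = (-1.7600 − 0.07) / 3.8279 = -1.8300 / 3.8279 = -0.4781

-0.48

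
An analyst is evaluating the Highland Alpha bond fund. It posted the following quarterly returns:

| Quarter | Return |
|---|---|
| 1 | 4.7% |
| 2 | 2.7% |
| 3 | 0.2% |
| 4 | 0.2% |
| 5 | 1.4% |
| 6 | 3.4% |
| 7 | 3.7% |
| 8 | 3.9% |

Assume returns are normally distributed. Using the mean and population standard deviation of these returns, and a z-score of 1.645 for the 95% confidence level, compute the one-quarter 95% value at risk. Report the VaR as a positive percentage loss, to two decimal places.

μ = (4.7 + 2.7 + 0.2 + 0.2 + 1.4 + 3.4 + 3.7 + 3.9) / 8 = 2.5250%
Σ(r − μ)² = (4.7 − 2.5250)² + (2.7 − 2.5250)² + … = 20.8750
σ = √[20.8750 / 8] = 1.6154%
VaR = −(μ − z·σ) = −(2.5250 − 1.645 × 1.6154) = −(-0.1323) = 0.1323%

0.13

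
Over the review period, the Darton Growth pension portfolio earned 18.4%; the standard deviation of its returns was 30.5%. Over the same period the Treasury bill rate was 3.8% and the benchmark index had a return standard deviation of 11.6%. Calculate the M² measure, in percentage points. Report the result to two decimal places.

9.35

Sharpe = (Rp − Rf) / σp = (18.4% − 3.8%) / 30.5% = 0.4787
M² = Rf + Sharpe × σm = 3.8% + 0.4787 × 11.6% = 9.3529%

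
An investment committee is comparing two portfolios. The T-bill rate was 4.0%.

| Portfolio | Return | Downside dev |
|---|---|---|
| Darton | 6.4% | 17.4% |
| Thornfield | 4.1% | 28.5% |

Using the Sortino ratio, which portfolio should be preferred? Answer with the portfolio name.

Darton

Darton: Sortino ratio = (6.4% − 4.0%) / 17.4% = 0.138
Thornfield: Sortino ratio = (4.1% − 4.0%) / 28.5% = 0.004
Highest: Darton (0.138).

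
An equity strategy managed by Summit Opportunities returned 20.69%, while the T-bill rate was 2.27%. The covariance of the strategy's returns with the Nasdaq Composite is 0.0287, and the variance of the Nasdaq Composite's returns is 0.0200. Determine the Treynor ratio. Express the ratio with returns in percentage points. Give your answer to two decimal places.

β = Cov / Var = 0.0287 / 0.0200 = 1.4350
Treynor = (Rp − Rf) / β = (20.69% − 2.27%) / 1.4350 = 18.42 / 1.4350 = 12.8362

12.84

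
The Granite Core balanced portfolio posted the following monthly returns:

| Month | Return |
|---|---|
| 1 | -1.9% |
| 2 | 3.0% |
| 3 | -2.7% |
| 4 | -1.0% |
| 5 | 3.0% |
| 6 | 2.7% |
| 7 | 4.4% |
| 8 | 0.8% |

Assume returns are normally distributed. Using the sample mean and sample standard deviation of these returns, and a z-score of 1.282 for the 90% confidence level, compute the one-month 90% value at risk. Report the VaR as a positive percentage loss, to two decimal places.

2.34

Mean return r̄ = 8.30 / 8 = 1.0375%
Σ(r − r̄)² = (-1.9 − 1.0375)² + (3 − 1.0375)² + (-2.7 − 1.0375)² + … = 48.5788
sample σ = √(48.5788 / 7) = √6.9398 = 2.6344%
VaR = −(r̄ − z·σ) = −(1.0375 − 1.282 × 2.6344) = −(-2.3398) = 2.3398%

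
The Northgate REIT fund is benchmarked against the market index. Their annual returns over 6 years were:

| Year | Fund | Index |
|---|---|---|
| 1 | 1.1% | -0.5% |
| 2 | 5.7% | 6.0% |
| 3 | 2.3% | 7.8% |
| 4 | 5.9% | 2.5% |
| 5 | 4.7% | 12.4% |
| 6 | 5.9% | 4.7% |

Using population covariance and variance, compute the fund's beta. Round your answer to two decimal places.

r̄p = 4.2667%,  r̄m = 5.4833%
Cov = Σ(rp − r̄p)(rm − r̄m) / 6 = 1.9961
Var(rm) = Σ(rm − r̄m)² / 6 = 16.4647
β = Cov / Var = 1.9961 / 16.4647 = 0.1212

0.12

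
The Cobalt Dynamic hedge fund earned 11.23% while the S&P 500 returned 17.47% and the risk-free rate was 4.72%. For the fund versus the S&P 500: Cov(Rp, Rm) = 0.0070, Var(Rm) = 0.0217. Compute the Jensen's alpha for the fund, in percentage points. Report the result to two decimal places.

β = Cov / Var = 0.0070 / 0.0217 = 0.3226
E[R] = Rf + β(Rm − Rf) = 4.72% + 0.3226 × (17.47% − 4.72%) = 8.8332%
α = Rp − E[R] = 11.23% − 8.8332% = 2.3968

2.40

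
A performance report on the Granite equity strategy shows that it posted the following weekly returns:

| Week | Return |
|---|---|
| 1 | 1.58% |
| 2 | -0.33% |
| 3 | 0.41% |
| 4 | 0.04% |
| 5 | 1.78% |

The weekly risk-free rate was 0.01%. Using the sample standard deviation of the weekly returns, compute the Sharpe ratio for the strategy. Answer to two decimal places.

0.73

μ = (1.58 − 0.33 + 0.41 + 0.04 + 1.78) / 5 = 0.6960%
Sample σ = √[Σ(r − μ)² / 4] = √[3.5213 / 4] = √0.8803 = 0.9382%
Sharpe = (μ − rf) / σ = (0.6960 − 0.01) / 0.9382 = 0.6860 / 0.9382 = 0.7312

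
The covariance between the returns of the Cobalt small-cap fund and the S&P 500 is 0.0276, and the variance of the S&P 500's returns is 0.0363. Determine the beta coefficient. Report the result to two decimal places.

β = Cov(Rp, Rm) / Var(Rm) = 0.0276 / 0.0363 = 0.7603

0.76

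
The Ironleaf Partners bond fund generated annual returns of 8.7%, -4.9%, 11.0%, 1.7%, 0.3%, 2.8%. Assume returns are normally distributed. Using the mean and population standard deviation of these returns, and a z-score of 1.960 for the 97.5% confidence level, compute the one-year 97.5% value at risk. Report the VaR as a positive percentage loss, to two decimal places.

μ = (8.7 − 4.9 + 11 + 1.7 + 0.3 + 2.8) / 6 = 3.2667%
Population σ = √[Σ(r − μ)² / 6] = √[167.4933 / 6] = √27.9156 = 5.2835%
VaR = −(μ − z·σ) = −(3.2667 − 1.960 × 5.2835) = −(-7.0890) = 7.0890%

7.09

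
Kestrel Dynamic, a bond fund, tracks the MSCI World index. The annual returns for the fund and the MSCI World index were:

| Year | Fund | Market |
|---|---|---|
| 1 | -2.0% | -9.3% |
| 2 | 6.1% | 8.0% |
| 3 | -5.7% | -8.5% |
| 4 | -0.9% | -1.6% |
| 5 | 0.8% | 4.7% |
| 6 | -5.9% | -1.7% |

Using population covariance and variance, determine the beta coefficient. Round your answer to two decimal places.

0.50

r̄p = -1.2667%,  r̄m = -1.4000%
Cov = Σ(rp − r̄p)(rm − r̄m) / 6 = 20.0733
Var(rm) = Σ(rm − r̄m)² / 6 = 39.7533
β = Cov / Var = 20.0733 / 39.7533 = 0.5049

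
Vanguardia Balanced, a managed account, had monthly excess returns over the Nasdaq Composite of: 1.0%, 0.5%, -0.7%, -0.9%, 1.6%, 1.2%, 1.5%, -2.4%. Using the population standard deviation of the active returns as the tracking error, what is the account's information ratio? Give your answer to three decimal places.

0.169

μ = (1 + 0.5 − 0.7 − 0.9 + 1.6 + 1.2 + 1.5 − 2.4) / 8 = 0.2250%
Σ(r − μ)² = (1 − 0.2250)² + (0.5 − 0.2250)² + (-0.7 − 0.2250)² + … = 14.1550
σ = √[14.1550 / 8] = 1.3302%
IR = μ / tracking error = 0.2250 / 1.3302 = 0.1691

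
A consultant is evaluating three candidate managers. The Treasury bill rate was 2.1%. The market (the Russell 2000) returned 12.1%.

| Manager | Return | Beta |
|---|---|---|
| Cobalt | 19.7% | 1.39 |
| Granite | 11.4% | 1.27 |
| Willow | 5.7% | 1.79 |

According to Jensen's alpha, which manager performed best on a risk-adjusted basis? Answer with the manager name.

Cobalt

Cobalt: α = 19.7% − [2.1% + 1.39 × (12.1% − 2.1%)] = 3.700
Granite: α = 11.4% − [2.1% + 1.27 × (12.1% − 2.1%)] = -3.400
Willow: α = 5.7% − [2.1% + 1.79 × (12.1% − 2.1%)] = -14.300
Highest: Cobalt (3.700).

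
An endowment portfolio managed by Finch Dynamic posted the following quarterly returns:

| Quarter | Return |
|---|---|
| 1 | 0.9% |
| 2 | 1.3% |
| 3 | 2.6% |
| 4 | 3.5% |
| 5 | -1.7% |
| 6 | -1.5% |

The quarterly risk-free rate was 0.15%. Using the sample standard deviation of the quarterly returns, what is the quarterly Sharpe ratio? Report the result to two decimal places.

0.33

r̄ = (0.9 + 1.3 + 2.6 + 3.5 − 1.7 − 1.5) / 6 = 0.8500%
Σ(r − r̄)² = (0.9 − 0.8500)² + (1.3 − 0.8500)² + … = 22.3150
σ = √[22.3150 / 5] = 2.1126%
Sharpe = (r̄ − rf) / σ = (0.8500 − 0.15) / 2.1126 = 0.7000 / 2.1126 = 0.3313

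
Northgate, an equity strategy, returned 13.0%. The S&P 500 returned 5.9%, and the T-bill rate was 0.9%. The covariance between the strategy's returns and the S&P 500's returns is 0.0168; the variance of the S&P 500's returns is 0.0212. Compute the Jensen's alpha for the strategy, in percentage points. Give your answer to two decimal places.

β = Cov / Var = 0.0168 / 0.0212 = 0.7925
E[R] = Rf + β(Rm − Rf) = 0.9% + 0.7925 × (5.9% − 0.9%) = 4.8625%
α = Rp − E[R] = 13.0% − 4.8625% = 8.1375

8.14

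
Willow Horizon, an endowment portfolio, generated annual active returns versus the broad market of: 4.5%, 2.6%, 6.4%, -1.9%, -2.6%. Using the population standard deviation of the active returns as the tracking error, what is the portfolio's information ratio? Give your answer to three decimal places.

μ = (4.5 + 2.6 + 6.4 − 1.9 − 2.6) / 5 = 9.00 / 5 = 1.8000%
Σ(r − μ)² = (4.5 − 1.8000)² + (2.6 − 1.8000)² + (6.4 − 1.8000)² + … = 62.1400
population σ = √(62.1400 / 5) = √12.4280 = 3.5253%
IR = μ / tracking error = 1.8000 / 3.5253 = 0.5106

0.511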